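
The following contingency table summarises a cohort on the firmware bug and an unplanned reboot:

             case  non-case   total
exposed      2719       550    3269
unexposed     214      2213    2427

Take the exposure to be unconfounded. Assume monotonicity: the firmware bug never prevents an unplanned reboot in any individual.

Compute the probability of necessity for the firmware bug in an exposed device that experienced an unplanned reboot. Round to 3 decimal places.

PN ≈ 0.894

p₁ = P(outcome | exposed) = 2719/3269 = 0.83175
p₀ = P(outcome | unexposed) = 214/2427 = 0.088175
Under exogeneity and monotonicity, PN = (p₁ − p₀)/p₁.
PN = (0.83175 − 0.088175) / 0.83175 ≈ 0.8940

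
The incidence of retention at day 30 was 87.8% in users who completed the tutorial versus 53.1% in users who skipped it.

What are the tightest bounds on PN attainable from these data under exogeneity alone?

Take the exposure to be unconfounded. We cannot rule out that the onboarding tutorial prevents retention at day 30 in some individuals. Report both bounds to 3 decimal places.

p₁ = 0.878, p₀ = 0.531.
Under exogeneity alone the bounds on PN are max{0,(p₁−p₀)/p₁} ≤ PN ≤ min{1,(1−p₀)/p₁}.
  lower = (p₁ − p₀)/p₁ = 0.347 / 0.878 ≈ 0.3952
  upper = min{1, (1 − p₀)/p₁} = 0.469 / 0.878 ≈ 0.5342

0.395 ≤ PN ≤ 0.534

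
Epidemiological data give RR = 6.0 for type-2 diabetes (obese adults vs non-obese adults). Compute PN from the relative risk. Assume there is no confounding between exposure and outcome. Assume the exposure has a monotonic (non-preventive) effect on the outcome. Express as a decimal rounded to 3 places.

Under exogeneity and monotonicity, PN = (RR − 1) / RR = 1 − 1/RR.
PN = (6.0 − 1) / 6.0 = 5 / 6.0 ≈ 0.8333

PN ≈ 0.833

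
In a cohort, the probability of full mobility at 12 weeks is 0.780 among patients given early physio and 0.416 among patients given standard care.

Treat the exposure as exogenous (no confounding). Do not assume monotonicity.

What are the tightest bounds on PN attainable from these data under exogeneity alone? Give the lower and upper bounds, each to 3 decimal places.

0.467 ≤ PN ≤ 0.749

Let p₁ = 0.78, p₀ = 0.416.
Under exogeneity alone the bounds on PN are max{0,(p₁−p₀)/p₁} ≤ PN ≤ min{1,(1−p₀)/p₁}.
  lower = (p₁ − p₀)/p₁ = 0.364 / 0.78 ≈ 0.4667
  upper = min{1, (1 − p₀)/p₁} = 0.584 / 0.78 ≈ 0.7487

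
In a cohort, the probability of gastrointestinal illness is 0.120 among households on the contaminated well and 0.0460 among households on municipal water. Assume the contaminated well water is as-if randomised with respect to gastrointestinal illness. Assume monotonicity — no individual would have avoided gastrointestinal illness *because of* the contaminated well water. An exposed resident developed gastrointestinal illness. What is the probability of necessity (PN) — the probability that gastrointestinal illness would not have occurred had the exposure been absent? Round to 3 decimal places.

Let p₁ = 0.12, p₀ = 0.046.
Under exogeneity and monotonicity, PN = (p₁ − p₀) / p₁.
PN = (0.12 − 0.046) / 0.12 = 0.074 / 0.12 ≈ 0.6167

PN ≈ 0.617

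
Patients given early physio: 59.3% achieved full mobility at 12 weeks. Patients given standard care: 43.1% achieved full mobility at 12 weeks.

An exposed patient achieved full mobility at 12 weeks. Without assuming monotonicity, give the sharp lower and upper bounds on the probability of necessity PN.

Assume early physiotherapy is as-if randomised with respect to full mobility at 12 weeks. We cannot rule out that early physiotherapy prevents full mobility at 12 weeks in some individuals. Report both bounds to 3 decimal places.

0.273 ≤ PN ≤ 0.960

p₁ = 0.593, p₀ = 0.431.
Under exogeneity alone the bounds on PN are max{0,(p₁−p₀)/p₁} ≤ PN ≤ min{1,(1−p₀)/p₁}.
  lower = (p₁ − p₀)/p₁ = 0.162 / 0.593 ≈ 0.2732
  upper = min{1, (1 − p₀)/p₁} = 0.569 / 0.593 ≈ 0.9595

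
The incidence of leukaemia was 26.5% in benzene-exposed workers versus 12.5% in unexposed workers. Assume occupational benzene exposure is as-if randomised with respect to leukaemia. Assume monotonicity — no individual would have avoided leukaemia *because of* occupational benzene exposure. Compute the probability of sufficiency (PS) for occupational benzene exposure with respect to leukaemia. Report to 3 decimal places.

p₁ = 0.265, p₀ = 0.125.
Under exogeneity and monotonicity, PS = (p₁ − p₀) / (1 − p₀).
PS = (0.265 − 0.125) / (1 − 0.125) = 0.14 / 0.875 ≈ 0.1600

PS ≈ 0.160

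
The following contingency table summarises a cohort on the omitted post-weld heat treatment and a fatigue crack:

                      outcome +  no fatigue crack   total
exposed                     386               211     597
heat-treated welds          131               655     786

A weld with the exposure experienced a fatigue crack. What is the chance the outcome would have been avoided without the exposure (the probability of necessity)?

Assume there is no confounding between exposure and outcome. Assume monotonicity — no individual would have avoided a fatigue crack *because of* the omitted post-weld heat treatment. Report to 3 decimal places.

PN ≈ 0.742

p₁ = P(outcome | exposed) = 386/597 = 0.64657
p₀ = P(outcome | unexposed) = 131/786 = 0.16667
Under exogeneity and monotonicity, PN = (p₁ − p₀)/p₁.
PN = (0.64657 − 0.16667) / 0.64657 ≈ 0.7422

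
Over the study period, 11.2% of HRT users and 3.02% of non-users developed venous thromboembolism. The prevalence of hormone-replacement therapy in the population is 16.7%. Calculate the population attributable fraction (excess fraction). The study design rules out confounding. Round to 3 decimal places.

p₁ = 0.112, p₀ = 0.0302.
Overall risk P(Y=1) = π·p₁ + (1−π)·p₀ = 0.167×0.112 + 0.833×0.0302 = 0.043861.
Under exogeneity, PAF = [P(Y=1) − p₀] / P(Y=1).
PAF = (0.043861 − 0.0302) / 0.043861 ≈ 0.3115

PAF ≈ 0.311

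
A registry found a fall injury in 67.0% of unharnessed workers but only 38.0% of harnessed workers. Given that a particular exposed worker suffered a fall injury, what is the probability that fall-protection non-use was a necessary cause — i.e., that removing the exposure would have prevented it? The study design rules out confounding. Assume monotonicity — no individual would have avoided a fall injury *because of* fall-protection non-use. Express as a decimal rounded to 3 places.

PN ≈ 0.433

p₁ = 0.67, p₀ = 0.38.
Under exogeneity and monotonicity, PN = (p₁ − p₀) / p₁.
PN = (0.67 − 0.38) / 0.67 = 0.29 / 0.67 ≈ 0.4328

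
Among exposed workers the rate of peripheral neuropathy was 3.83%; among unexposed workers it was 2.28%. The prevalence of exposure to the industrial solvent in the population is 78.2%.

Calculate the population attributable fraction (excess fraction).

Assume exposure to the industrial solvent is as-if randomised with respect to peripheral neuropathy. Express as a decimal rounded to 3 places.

p₁ = 0.0383, p₀ = 0.0228.
Overall risk P(Y=1) = π·p₁ + (1−π)·p₀ = 0.782×0.0383 + 0.218×0.0228 = 0.034921.
Under exogeneity, PAF = [P(Y=1) − p₀] / P(Y=1).
PAF = (0.034921 − 0.0228) / 0.034921 ≈ 0.3471

PAF ≈ 0.347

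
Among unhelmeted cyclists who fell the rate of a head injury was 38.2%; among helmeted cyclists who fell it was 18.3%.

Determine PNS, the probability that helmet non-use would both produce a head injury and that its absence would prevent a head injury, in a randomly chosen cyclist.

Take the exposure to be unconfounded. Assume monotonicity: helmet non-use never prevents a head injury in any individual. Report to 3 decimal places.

PNS ≈ 0.199

p₁ = 0.382, p₀ = 0.183.
Under exogeneity and monotonicity, PNS = p₁ − p₀.
PNS = 0.382 − 0.183 = 0.199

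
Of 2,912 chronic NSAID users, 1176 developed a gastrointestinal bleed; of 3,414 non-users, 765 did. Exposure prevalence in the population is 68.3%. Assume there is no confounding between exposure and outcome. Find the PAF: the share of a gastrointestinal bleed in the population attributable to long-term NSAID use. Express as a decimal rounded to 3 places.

PAF ≈ 0.354

p₁ = P(outcome | exposed) = 1176/2912 = 0.40385
p₀ = P(outcome | unexposed) = 765/3414 = 0.22408
Overall risk P(Y=1) = π·p₁ + (1−π)·p₀ = 0.683×0.40385 + 0.317×0.22408 = 0.34686.
Under exogeneity, PAF = [P(Y=1) − p₀] / P(Y=1).
PAF = (0.34686 − 0.22408) / 0.34686 ≈ 0.3540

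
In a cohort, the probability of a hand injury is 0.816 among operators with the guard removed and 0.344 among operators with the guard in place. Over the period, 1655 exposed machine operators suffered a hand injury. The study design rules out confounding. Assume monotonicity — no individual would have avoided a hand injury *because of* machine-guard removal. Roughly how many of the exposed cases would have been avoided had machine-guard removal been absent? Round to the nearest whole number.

about 957 cases

Let p₁ = 0.816, p₀ = 0.344.
PN = (p₁ − p₀)/p₁ = (0.816 − 0.344) / 0.816 ≈ 0.57843.
Attributable cases ≈ PN × (exposed cases) = 0.57843 × 1655 ≈ 957.30.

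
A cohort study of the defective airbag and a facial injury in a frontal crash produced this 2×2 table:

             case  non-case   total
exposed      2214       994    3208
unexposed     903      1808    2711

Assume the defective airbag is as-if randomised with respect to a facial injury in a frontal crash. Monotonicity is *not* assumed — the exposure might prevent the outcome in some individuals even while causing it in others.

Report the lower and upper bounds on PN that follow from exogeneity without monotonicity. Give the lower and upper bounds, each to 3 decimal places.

0.517 ≤ PN ≤ 0.966

p₁ = P(outcome | exposed) = 2214/3208 = 0.69015
p₀ = P(outcome | unexposed) = 903/2711 = 0.33309
Under exogeneity alone the bounds on PN are max{0,(p₁−p₀)/p₁} ≤ PN ≤ min{1,(1−p₀)/p₁}.
  lower = (p₁ − p₀)/p₁ = 0.35706 / 0.69015 ≈ 0.5174
  upper = min{1, (1 − p₀)/p₁} = 0.66691 / 0.69015 ≈ 0.9663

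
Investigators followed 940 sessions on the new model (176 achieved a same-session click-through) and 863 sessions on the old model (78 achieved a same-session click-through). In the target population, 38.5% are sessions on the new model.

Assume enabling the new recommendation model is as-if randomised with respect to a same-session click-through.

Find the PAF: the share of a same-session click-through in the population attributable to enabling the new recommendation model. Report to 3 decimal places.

PAF ≈ 0.292

p₁ = P(outcome | exposed) = 176/940 = 0.18723
p₀ = P(outcome | unexposed) = 78/863 = 0.090382
Overall risk P(Y=1) = π·p₁ + (1−π)·p₀ = 0.385×0.18723 + 0.615×0.090382 = 0.12767.
Under exogeneity, PAF = [P(Y=1) − p₀] / P(Y=1).
PAF = (0.12767 − 0.090382) / 0.12767 ≈ 0.2921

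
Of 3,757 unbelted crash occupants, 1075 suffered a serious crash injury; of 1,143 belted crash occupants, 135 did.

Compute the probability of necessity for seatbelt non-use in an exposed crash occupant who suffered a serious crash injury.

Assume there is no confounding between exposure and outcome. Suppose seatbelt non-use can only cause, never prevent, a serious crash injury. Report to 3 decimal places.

PN ≈ 0.587

p₁ = P(outcome | exposed) = 1075/3757 = 0.28613
p₀ = P(outcome | unexposed) = 135/1143 = 0.11811
Under exogeneity and monotonicity, PN = (p₁ − p₀) / p₁.
PN = (0.28613 − 0.11811) / 0.28613 = 0.16802 / 0.28613 ≈ 0.5872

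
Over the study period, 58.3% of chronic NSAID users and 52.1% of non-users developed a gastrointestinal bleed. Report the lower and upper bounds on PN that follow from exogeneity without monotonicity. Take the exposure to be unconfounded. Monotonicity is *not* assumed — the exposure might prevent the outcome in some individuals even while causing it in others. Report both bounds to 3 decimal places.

p₁ = 0.583, p₀ = 0.521.
Under exogeneity alone the bounds on PN are max{0,(p₁−p₀)/p₁} ≤ PN ≤ min{1,(1−p₀)/p₁}.
  lower = (p₁ − p₀)/p₁ = 0.062 / 0.583 ≈ 0.1063
  upper = min{1, (1 − p₀)/p₁} = 0.479 / 0.583 ≈ 0.8216

0.106 ≤ PN ≤ 0.822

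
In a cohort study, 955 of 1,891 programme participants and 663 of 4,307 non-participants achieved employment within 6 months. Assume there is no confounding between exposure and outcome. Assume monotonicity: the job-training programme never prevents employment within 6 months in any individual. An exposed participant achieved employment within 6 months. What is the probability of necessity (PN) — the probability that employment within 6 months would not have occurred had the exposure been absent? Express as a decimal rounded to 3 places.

PN ≈ 0.695

p₁ = P(outcome | exposed) = 955/1891 = 0.50502
p₀ = P(outcome | unexposed) = 663/4307 = 0.15394
Under exogeneity and monotonicity, PN = (p₁ − p₀) / p₁.
PN = (0.50502 − 0.15394) / 0.50502 = 0.35109 / 0.50502 ≈ 0.6952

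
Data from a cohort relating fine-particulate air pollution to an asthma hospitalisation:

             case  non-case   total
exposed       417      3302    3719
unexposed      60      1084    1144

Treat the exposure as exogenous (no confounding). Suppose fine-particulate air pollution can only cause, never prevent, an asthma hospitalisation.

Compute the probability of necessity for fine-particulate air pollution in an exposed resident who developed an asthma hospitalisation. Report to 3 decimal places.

PN ≈ 0.532

p₁ = P(outcome | exposed) = 417/3719 = 0.11213
p₀ = P(outcome | unexposed) = 60/1144 = 0.052448
Under exogeneity and monotonicity, PN = (p₁ − p₀)/p₁.
PN = (0.11213 − 0.052448) / 0.11213 ≈ 0.5322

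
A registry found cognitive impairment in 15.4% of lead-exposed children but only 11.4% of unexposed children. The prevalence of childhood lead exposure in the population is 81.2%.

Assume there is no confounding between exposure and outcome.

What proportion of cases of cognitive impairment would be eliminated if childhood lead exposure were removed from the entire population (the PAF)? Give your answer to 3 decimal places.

p₁ = 0.154, p₀ = 0.114.
Overall risk P(Y=1) = π·p₁ + (1−π)·p₀ = 0.812×0.154 + 0.188×0.114 = 0.14648.
Under exogeneity, PAF = [P(Y=1) − p₀] / P(Y=1).
PAF = (0.14648 − 0.114) / 0.14648 ≈ 0.2217

PAF ≈ 0.222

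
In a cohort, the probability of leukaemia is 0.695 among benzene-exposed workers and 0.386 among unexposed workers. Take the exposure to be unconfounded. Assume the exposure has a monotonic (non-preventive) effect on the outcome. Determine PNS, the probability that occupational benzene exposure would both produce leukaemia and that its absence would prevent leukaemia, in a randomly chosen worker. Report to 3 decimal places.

PNS ≈ 0.309

Let p₁ = 0.695, p₀ = 0.386.
Under exogeneity and monotonicity, PNS = p₁ − p₀.
PNS = 0.695 − 0.386 = 0.309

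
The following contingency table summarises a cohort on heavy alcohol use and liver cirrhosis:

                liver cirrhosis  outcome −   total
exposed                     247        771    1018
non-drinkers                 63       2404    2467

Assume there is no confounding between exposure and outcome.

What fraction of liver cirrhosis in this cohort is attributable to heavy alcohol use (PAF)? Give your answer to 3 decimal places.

p₁ = P(outcome | exposed) = 247/1018 = 0.24263
p₀ = P(outcome | unexposed) = 63/2467 = 0.025537
Exposure prevalence π = 1018/3485 = 0.29211; overall risk P(Y=1) = 0.088953.
Under exogeneity, PAF = [P(Y=1) − p₀]/P(Y=1).
PAF = (0.088953 − 0.025537) / 0.088953 ≈ 0.7129

PAF ≈ 0.713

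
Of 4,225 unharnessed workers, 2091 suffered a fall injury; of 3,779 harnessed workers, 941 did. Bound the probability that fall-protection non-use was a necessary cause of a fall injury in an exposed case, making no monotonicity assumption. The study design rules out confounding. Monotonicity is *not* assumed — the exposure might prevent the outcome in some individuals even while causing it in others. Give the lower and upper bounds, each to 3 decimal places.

0.497 ≤ PN ≤ 1.000

p₁ = P(outcome | exposed) = 2091/4225 = 0.49491
p₀ = P(outcome | unexposed) = 941/3779 = 0.24901
Under exogeneity alone the bounds on PN are max{0,(p₁−p₀)/p₁} ≤ PN ≤ min{1,(1−p₀)/p₁}.
  lower = (p₁ − p₀)/p₁ = 0.2459 / 0.49491 ≈ 0.4969
  upper = min{1, (1 − p₀)/p₁} = 0.75099 / 0.49491 ≈ 1.5174 → capped at 1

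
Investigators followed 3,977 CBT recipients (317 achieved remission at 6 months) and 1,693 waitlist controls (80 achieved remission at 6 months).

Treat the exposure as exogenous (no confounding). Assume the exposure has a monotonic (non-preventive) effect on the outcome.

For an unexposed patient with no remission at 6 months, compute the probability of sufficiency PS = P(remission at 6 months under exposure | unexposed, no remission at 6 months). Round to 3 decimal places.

PS ≈ 0.034

p₁ = P(outcome | exposed) = 317/3977 = 0.079708
p₀ = P(outcome | unexposed) = 80/1693 = 0.047253
Under exogeneity and monotonicity, PS = (p₁ − p₀) / (1 − p₀).
PS = (0.079708 − 0.047253) / (1 − 0.047253) = 0.032455 / 0.95275 ≈ 0.0341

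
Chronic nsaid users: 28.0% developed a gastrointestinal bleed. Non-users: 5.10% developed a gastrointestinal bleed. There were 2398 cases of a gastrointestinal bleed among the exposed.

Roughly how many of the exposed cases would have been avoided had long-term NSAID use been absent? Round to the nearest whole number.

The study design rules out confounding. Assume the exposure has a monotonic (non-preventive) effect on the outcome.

about 1961 cases

p₁ = 0.28, p₀ = 0.051.
PN = (p₁ − p₀)/p₁ = (0.28 − 0.051) / 0.28 ≈ 0.81786.
Attributable cases ≈ PN × (exposed cases) = 0.81786 × 2398 ≈ 1961.22.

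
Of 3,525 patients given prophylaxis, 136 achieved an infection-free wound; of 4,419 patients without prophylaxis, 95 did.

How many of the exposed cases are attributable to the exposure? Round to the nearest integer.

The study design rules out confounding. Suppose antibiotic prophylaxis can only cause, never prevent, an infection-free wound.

p₁ = P(outcome | exposed) = 136/3525 = 0.038582
p₀ = P(outcome | unexposed) = 95/4419 = 0.021498
PN = (p₁ − p₀)/p₁ = (0.038582 − 0.021498) / 0.038582 ≈ 0.44279.
Attributable cases ≈ PN × (exposed cases) = 0.44279 × 136 ≈ 60.22.

about 60 cases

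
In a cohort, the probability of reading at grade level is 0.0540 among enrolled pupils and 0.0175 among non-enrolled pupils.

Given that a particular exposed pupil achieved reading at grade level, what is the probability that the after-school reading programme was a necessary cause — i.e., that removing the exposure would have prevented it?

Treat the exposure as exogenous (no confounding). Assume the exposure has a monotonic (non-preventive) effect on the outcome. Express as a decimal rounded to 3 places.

PN ≈ 0.676

Let p₁ = 0.054, p₀ = 0.0175.
Under exogeneity and monotonicity, PN = (p₁ − p₀) / p₁.
PN = (0.054 − 0.0175) / 0.054 = 0.0365 / 0.054 ≈ 0.6759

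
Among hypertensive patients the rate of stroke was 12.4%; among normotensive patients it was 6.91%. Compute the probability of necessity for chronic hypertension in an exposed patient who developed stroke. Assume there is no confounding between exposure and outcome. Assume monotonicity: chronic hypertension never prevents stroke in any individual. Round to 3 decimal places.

p₁ = 0.124, p₀ = 0.0691.
Under exogeneity and monotonicity, PN = (p₁ − p₀) / p₁.
PN = (0.124 − 0.0691) / 0.124 = 0.0549 / 0.124 ≈ 0.4427

PN ≈ 0.443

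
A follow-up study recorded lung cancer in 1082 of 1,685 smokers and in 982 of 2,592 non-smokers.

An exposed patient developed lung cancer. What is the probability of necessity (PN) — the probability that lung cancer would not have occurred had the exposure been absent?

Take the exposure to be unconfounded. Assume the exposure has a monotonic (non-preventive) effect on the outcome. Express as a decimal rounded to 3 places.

p₁ = P(outcome | exposed) = 1082/1685 = 0.64214
p₀ = P(outcome | unexposed) = 982/2592 = 0.37886
Under exogeneity and monotonicity, PN = (p₁ − p₀) / p₁.
PN = (0.64214 − 0.37886) / 0.64214 = 0.26328 / 0.64214 ≈ 0.4100

PN ≈ 0.410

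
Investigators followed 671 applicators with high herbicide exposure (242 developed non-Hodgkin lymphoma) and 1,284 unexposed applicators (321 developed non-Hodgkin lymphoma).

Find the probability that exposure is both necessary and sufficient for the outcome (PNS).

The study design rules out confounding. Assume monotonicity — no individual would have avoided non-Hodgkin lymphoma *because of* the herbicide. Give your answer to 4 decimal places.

PNS ≈ 0.1107

p₁ = P(outcome | exposed) = 242/671 = 0.36066
p₀ = P(outcome | unexposed) = 321/1284 = 0.25
Under exogeneity and monotonicity, PNS = p₁ − p₀.
PNS = 0.36066 − 0.25 = 0.11066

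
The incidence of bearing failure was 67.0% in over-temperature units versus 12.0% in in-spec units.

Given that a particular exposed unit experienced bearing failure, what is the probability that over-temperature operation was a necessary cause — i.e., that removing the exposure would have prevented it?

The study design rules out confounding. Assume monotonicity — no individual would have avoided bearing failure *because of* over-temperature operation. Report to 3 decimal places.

PN ≈ 0.821

p₁ = 0.67, p₀ = 0.12.
Under exogeneity and monotonicity, PN = (p₁ − p₀) / p₁.
PN = (0.67 − 0.12) / 0.67 = 0.55 / 0.67 ≈ 0.8209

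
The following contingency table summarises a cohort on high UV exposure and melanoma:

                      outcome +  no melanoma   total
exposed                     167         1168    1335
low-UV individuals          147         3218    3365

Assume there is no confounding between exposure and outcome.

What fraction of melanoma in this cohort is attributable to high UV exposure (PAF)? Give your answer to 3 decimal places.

PAF ≈ 0.346

p₁ = P(outcome | exposed) = 167/1335 = 0.12509
p₀ = P(outcome | unexposed) = 147/3365 = 0.043685
Exposure prevalence π = 1335/4700 = 0.28404; overall risk P(Y=1) = 0.066809.
Under exogeneity, PAF = [P(Y=1) − p₀]/P(Y=1).
PAF = (0.066809 − 0.043685) / 0.066809 ≈ 0.3461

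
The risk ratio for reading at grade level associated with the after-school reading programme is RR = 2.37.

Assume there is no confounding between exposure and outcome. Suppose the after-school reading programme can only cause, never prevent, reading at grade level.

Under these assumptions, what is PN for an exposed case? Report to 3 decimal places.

Under exogeneity and monotonicity, PN = (RR − 1) / RR = 1 − 1/RR.
PN = (2.37 − 1) / 2.37 = 1.37 / 2.37 ≈ 0.5781

PN ≈ 0.578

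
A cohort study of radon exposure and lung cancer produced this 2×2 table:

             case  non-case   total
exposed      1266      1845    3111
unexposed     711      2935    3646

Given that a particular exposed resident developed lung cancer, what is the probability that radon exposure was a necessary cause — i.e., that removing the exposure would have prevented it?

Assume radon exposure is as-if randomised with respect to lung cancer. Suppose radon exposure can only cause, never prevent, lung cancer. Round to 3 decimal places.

PN ≈ 0.521

p₁ = P(outcome | exposed) = 1266/3111 = 0.40694
p₀ = P(outcome | unexposed) = 711/3646 = 0.19501
Under exogeneity and monotonicity, PN = (p₁ − p₀)/p₁.
PN = (0.40694 − 0.19501) / 0.40694 ≈ 0.5208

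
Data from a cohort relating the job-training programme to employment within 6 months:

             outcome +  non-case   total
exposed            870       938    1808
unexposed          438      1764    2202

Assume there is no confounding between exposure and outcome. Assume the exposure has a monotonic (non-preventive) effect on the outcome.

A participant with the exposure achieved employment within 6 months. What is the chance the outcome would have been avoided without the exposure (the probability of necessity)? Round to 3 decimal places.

p₁ = P(outcome | exposed) = 870/1808 = 0.48119
p₀ = P(outcome | unexposed) = 438/2202 = 0.19891
Under exogeneity and monotonicity, PN = (p₁ − p₀) / p₁.
PN = (0.48119 − 0.19891) / 0.48119 = 0.28228 / 0.48119 ≈ 0.5866

PN ≈ 0.587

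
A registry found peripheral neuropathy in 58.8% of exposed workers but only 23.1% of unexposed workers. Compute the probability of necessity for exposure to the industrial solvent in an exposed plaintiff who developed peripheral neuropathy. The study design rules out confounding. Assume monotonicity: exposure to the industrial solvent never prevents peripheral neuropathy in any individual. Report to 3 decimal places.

PN ≈ 0.607

p₁ = 0.588, p₀ = 0.231.
Under exogeneity and monotonicity, PN = (p₁ − p₀) / p₁.
PN = (0.588 − 0.231) / 0.588 = 0.357 / 0.588 ≈ 0.6071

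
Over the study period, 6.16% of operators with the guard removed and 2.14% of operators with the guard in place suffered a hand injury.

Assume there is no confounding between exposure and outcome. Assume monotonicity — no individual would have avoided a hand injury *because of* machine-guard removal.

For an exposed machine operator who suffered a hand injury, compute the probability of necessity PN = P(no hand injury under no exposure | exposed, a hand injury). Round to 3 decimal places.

p₁ = 0.0616, p₀ = 0.0214.
Under exogeneity and monotonicity, PN = (p₁ − p₀) / p₁.
PN = (0.0616 − 0.0214) / 0.0616 = 0.0402 / 0.0616 ≈ 0.6526

PN ≈ 0.653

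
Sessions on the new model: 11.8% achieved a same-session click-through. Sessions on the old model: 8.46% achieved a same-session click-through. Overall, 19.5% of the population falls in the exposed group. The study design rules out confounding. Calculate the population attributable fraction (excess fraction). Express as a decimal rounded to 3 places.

PAF ≈ 0.071

p₁ = 0.118, p₀ = 0.0846.
Overall risk P(Y=1) = π·p₁ + (1−π)·p₀ = 0.195×0.118 + 0.805×0.0846 = 0.091113.
Under exogeneity, PAF = [P(Y=1) − p₀] / P(Y=1).
PAF = (0.091113 − 0.0846) / 0.091113 ≈ 0.0715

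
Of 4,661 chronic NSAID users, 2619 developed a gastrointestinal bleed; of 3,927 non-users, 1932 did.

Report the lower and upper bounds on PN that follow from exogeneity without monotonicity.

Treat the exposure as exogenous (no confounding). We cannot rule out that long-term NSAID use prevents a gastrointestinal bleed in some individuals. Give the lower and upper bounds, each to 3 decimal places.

0.124 ≤ PN ≤ 0.904

p₁ = P(outcome | exposed) = 2619/4661 = 0.5619
p₀ = P(outcome | unexposed) = 1932/3927 = 0.49198
Under exogeneity alone the bounds on PN are max{0,(p₁−p₀)/p₁} ≤ PN ≤ min{1,(1−p₀)/p₁}.
  lower = (p₁ − p₀)/p₁ = 0.069918 / 0.5619 ≈ 0.1244
  upper = min{1, (1 − p₀)/p₁} = 0.50802 / 0.5619 ≈ 0.9041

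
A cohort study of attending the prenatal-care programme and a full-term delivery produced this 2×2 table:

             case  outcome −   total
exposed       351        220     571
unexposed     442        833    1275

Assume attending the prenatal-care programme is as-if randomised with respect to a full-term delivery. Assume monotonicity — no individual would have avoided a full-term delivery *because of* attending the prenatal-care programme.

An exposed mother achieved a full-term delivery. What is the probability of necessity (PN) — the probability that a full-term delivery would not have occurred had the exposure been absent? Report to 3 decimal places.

p₁ = P(outcome | exposed) = 351/571 = 0.61471
p₀ = P(outcome | unexposed) = 442/1275 = 0.34667
Under exogeneity and monotonicity, PN = (p₁ − p₀) / p₁.
PN = (0.61471 − 0.34667) / 0.61471 = 0.26804 / 0.61471 ≈ 0.4360

PN ≈ 0.436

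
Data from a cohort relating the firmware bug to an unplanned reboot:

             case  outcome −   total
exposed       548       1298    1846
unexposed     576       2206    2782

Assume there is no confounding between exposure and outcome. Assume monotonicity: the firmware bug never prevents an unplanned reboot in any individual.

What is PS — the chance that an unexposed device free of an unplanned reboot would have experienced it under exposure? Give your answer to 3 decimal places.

PS ≈ 0.113

p₁ = P(outcome | exposed) = 548/1846 = 0.29686
p₀ = P(outcome | unexposed) = 576/2782 = 0.20705
Under exogeneity and monotonicity, PS = (p₁ − p₀) / (1 − p₀).
PS = (0.29686 − 0.20705) / (1 − 0.20705) = 0.089813 / 0.79295 ≈ 0.1133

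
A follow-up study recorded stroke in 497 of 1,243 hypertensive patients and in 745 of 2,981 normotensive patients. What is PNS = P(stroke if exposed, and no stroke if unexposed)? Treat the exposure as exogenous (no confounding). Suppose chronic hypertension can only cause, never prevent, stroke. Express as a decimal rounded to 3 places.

PNS ≈ 0.150

p₁ = P(outcome | exposed) = 497/1243 = 0.39984
p₀ = P(outcome | unexposed) = 745/2981 = 0.24992
Under exogeneity and monotonicity, PNS = p₁ − p₀.
PNS = 0.39984 − 0.24992 = 0.14992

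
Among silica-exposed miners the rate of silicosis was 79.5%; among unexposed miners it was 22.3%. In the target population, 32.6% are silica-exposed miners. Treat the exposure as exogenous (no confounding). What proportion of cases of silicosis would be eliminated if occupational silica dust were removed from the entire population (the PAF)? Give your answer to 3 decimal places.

p₁ = 0.795, p₀ = 0.223.
Overall risk P(Y=1) = π·p₁ + (1−π)·p₀ = 0.326×0.795 + 0.674×0.223 = 0.40947.
Under exogeneity, PAF = [P(Y=1) − p₀] / P(Y=1).
PAF = (0.40947 − 0.223) / 0.40947 ≈ 0.4554

PAF ≈ 0.455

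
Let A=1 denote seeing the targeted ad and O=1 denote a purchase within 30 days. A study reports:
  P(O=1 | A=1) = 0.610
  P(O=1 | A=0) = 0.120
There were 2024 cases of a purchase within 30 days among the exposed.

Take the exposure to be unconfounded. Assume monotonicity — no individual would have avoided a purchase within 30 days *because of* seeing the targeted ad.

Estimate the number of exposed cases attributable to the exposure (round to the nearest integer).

Let p₁ = 0.61, p₀ = 0.12.
PN = (p₁ − p₀)/p₁ = (0.61 − 0.12) / 0.61 ≈ 0.80328.
Attributable cases ≈ PN × (exposed cases) = 0.80328 × 2024 ≈ 1625.84.

about 1626 cases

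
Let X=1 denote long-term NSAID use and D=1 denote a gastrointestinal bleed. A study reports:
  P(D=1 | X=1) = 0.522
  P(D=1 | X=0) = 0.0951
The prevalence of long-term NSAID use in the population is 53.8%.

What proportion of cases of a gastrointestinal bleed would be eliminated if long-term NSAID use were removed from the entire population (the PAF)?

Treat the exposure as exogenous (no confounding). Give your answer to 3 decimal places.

PAF ≈ 0.707

Let p₁ = 0.522, p₀ = 0.0951.
Overall risk P(Y=1) = π·p₁ + (1−π)·p₀ = 0.538×0.522 + 0.462×0.0951 = 0.32477.
Under exogeneity, PAF = [P(Y=1) − p₀] / P(Y=1).
PAF = (0.32477 − 0.0951) / 0.32477 ≈ 0.7072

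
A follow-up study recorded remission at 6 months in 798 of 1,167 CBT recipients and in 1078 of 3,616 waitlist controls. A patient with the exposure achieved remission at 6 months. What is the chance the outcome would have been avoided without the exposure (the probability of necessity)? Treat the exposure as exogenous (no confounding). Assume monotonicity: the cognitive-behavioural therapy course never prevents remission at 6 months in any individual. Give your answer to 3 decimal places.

PN ≈ 0.564

p₁ = P(outcome | exposed) = 798/1167 = 0.6838
p₀ = P(outcome | unexposed) = 1078/3616 = 0.29812
Under exogeneity and monotonicity, PN = (p₁ − p₀) / p₁.
PN = (0.6838 − 0.29812) / 0.6838 = 0.38569 / 0.6838 ≈ 0.5640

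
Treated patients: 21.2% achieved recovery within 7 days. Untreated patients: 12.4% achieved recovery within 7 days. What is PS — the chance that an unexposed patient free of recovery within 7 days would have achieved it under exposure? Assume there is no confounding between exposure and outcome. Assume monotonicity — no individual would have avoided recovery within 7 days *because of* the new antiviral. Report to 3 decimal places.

p₁ = 0.212, p₀ = 0.124.
Under exogeneity and monotonicity, PS = (p₁ − p₀) / (1 − p₀).
PS = (0.212 − 0.124) / (1 − 0.124) = 0.088 / 0.876 ≈ 0.1005

PS ≈ 0.100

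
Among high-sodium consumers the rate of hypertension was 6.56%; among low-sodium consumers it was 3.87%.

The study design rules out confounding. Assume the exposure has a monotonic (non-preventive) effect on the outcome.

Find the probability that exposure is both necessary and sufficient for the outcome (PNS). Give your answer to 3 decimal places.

p₁ = 0.0656, p₀ = 0.0387.
Under exogeneity and monotonicity, PNS = p₁ − p₀.
PNS = 0.0656 − 0.0387 = 0.0269

PNS ≈ 0.027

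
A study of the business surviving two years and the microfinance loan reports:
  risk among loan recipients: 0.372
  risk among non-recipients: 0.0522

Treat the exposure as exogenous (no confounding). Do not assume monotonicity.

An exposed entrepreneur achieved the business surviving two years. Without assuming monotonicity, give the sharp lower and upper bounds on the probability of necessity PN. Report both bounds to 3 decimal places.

Let p₁ = 0.372, p₀ = 0.0522.
Under exogeneity alone the bounds on PN are max{0,(p₁−p₀)/p₁} ≤ PN ≤ min{1,(1−p₀)/p₁}.
  lower = (p₁ − p₀)/p₁ = 0.3198 / 0.372 ≈ 0.8597
  upper = min{1, (1 − p₀)/p₁} = 0.9478 / 0.372 ≈ 2.5478 → capped at 1

0.860 ≤ PN ≤ 1.000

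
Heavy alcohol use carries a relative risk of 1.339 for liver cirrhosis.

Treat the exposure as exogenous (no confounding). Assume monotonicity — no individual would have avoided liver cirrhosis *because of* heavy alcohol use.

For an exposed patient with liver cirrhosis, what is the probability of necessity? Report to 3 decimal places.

Under exogeneity and monotonicity, PN = (RR − 1) / RR = 1 − 1/RR.
PN = (1.339 − 1) / 1.339 = 0.339 / 1.339 ≈ 0.2532

PN ≈ 0.253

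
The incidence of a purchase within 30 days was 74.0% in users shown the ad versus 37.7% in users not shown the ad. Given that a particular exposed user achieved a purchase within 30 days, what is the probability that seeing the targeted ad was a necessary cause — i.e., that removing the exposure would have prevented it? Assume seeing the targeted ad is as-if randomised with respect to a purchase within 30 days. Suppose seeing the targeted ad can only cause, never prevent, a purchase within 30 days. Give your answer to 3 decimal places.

p₁ = 0.74, p₀ = 0.377.
Under exogeneity and monotonicity, PN = (p₁ − p₀) / p₁.
PN = (0.74 − 0.377) / 0.74 = 0.363 / 0.74 ≈ 0.4905

PN ≈ 0.491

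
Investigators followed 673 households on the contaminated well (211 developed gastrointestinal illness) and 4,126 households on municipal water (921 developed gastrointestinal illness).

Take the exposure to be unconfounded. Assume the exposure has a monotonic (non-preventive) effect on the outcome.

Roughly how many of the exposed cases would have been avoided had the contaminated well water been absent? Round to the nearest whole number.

about 61 cases

p₁ = P(outcome | exposed) = 211/673 = 0.31352
p₀ = P(outcome | unexposed) = 921/4126 = 0.22322
PN = (p₁ − p₀)/p₁ = (0.31352 − 0.22322) / 0.31352 ≈ 0.28803.
Attributable cases ≈ PN × (exposed cases) = 0.28803 × 211 ≈ 60.77.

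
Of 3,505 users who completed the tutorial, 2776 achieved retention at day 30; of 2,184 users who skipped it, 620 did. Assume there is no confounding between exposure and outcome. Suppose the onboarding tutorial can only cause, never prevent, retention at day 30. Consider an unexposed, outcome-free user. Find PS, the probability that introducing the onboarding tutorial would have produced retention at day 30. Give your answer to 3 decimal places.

PS ≈ 0.710

p₁ = P(outcome | exposed) = 2776/3505 = 0.79201
p₀ = P(outcome | unexposed) = 620/2184 = 0.28388
Under exogeneity and monotonicity, PS = (p₁ − p₀) / (1 − p₀).
PS = (0.79201 − 0.28388) / (1 − 0.28388) = 0.50813 / 0.71612 ≈ 0.7096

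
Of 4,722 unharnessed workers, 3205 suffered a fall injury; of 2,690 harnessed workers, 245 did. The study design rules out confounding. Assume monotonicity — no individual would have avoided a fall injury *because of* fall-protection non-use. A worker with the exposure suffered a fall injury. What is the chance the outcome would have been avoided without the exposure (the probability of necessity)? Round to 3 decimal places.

PN ≈ 0.866

p₁ = P(outcome | exposed) = 3205/4722 = 0.67874
p₀ = P(outcome | unexposed) = 245/2690 = 0.091078
Under exogeneity and monotonicity, PN = (p₁ − p₀) / p₁.
PN = (0.67874 − 0.091078) / 0.67874 = 0.58766 / 0.67874 ≈ 0.8658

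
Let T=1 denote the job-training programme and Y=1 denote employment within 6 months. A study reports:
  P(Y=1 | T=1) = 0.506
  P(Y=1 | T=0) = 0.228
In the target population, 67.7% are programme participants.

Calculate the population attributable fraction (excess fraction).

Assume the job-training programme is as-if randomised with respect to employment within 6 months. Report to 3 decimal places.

Let p₁ = 0.506, p₀ = 0.228.
Overall risk P(Y=1) = π·p₁ + (1−π)·p₀ = 0.677×0.506 + 0.323×0.228 = 0.41621.
Under exogeneity, PAF = [P(Y=1) − p₀] / P(Y=1).
PAF = (0.41621 − 0.228) / 0.41621 ≈ 0.4522

PAF ≈ 0.452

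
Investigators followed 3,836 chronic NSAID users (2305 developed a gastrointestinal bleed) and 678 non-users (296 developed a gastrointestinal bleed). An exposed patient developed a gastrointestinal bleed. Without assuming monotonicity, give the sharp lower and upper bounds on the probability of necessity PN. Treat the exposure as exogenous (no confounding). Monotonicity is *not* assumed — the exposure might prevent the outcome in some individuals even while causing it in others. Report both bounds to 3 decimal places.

0.273 ≤ PN ≤ 0.938

p₁ = P(outcome | exposed) = 2305/3836 = 0.60089
p₀ = P(outcome | unexposed) = 296/678 = 0.43658
Under exogeneity alone the bounds on PN are max{0,(p₁−p₀)/p₁} ≤ PN ≤ min{1,(1−p₀)/p₁}.
  lower = (p₁ − p₀)/p₁ = 0.16431 / 0.60089 ≈ 0.2734
  upper = min{1, (1 − p₀)/p₁} = 0.56342 / 0.60089 ≈ 0.9377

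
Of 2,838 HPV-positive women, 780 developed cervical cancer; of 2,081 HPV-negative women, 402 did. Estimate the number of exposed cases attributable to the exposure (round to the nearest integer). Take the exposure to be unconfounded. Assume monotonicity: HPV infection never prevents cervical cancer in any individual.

p₁ = P(outcome | exposed) = 780/2838 = 0.27484
p₀ = P(outcome | unexposed) = 402/2081 = 0.19318
PN = (p₁ − p₀)/p₁ = (0.27484 − 0.19318) / 0.27484 ≈ 0.29714.
Attributable cases ≈ PN × (exposed cases) = 0.29714 × 780 ≈ 231.77.

about 232 cases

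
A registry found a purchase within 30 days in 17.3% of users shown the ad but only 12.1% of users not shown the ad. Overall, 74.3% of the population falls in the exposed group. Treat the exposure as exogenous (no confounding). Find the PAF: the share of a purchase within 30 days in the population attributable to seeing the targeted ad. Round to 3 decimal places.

p₁ = 0.173, p₀ = 0.121.
Overall risk P(Y=1) = π·p₁ + (1−π)·p₀ = 0.743×0.173 + 0.257×0.121 = 0.15964.
Under exogeneity, PAF = [P(Y=1) − p₀] / P(Y=1).
PAF = (0.15964 − 0.121) / 0.15964 ≈ 0.2420

PAF ≈ 0.242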